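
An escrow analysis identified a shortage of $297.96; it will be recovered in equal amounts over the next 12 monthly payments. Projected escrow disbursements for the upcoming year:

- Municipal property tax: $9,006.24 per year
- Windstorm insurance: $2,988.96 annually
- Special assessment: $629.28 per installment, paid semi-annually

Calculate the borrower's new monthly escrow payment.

$1,129.31

Municipal property tax = $9,006.24 per year
Windstorm insurance = $2,988.96 per year
Special assessment = $629.28 × 2 = $1,258.56 per year
Annual escrow total = $9,006.24 + $2,988.96 + $1,258.56 = $13,253.76
Monthly escrow = $13,253.76 / 12 = $1,104.48
Shortage per month = $297.96 / 12 = $24.83
New monthly escrow = $1,104.48 + $24.83 = $1,129.31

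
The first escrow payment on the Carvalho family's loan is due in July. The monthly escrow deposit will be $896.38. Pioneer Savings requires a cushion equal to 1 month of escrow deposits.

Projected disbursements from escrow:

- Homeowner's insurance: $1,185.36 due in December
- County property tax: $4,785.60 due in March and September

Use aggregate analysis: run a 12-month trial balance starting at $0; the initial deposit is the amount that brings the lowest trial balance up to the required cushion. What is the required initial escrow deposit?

Cushion = 1 × $896.38 = $896.38
Trial balance (start $0, +$896.38 each month, − disbursements):
  Jul: +$896.38 → $896.38
  Aug: +$896.38 → $1,792.76
  Sep: +$896.38 − $4,785.60 → -$2,096.46
  Oct: +$896.38 → -$1,200.08
  Nov: +$896.38 → -$303.70
  Dec: +$896.38 − $1,185.36 → -$592.68
  Jan: +$896.38 → $303.70
  Feb: +$896.38 → $1,200.08
  Mar: +$896.38 − $4,785.60 → -$2,689.14
  Apr: +$896.38 → -$1,792.76
  May: +$896.38 → -$896.38
  Jun: +$896.38 → $0.00
Lowest trial balance = -$2,689.14 (Mar)
Initial deposit = cushion − low point = $896.38 − (-$2,689.14) = $3,585.52

$3,585.52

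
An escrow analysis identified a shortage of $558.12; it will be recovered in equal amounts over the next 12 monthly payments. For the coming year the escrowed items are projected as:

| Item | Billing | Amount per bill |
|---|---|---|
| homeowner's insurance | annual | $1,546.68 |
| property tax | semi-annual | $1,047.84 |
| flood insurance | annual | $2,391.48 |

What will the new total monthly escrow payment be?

Homeowner's insurance — $1,546.68 annually
Property tax — $1,047.84 × 2 = $2,095.68 annually
Flood insurance — $2,391.48 annually
Yearly total = $1,546.68 + $2,095.68 + $2,391.48 = $6,033.84
Per month = $6,033.84 ÷ 12 = $502.82
Monthly shortage recovery: $558.12 ÷ 12 = $46.51
Adjusted monthly = $502.82 + $46.51 = $549.33

$549.33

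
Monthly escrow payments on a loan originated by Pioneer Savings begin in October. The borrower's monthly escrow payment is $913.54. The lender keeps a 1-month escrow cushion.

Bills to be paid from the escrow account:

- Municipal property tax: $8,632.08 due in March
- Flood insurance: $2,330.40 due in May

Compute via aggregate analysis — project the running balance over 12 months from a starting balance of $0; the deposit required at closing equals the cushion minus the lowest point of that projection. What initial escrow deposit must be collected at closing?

$4,567.70

Cushion = 1 × $913.54 = $913.54
Trial balance (start $0, +$913.54 each month, − disbursements):
  Oct: +$913.54 → $913.54
  Nov: +$913.54 → $1,827.08
  Dec: +$913.54 → $2,740.62
  Jan: +$913.54 → $3,654.16
  Feb: +$913.54 → $4,567.70
  Mar: +$913.54 − $8,632.08 → -$3,150.84
  Apr: +$913.54 → -$2,237.30
  May: +$913.54 − $2,330.40 → -$3,654.16
  Jun: +$913.54 → -$2,740.62
  Jul: +$913.54 → -$1,827.08
  Aug: +$913.54 → -$913.54
  Sep: +$913.54 → $0.00
Lowest trial balance = -$3,654.16 (May)
Initial deposit = cushion − low point = $913.54 − (-$3,654.16) = $4,567.70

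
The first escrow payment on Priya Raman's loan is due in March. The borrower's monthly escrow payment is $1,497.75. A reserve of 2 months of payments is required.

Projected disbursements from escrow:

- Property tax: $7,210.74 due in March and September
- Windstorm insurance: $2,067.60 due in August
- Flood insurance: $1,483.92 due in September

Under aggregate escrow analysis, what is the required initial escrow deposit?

$10,484.25

Cushion = 2 × $1,497.75 = $2,995.50
Trial balance (start $0, +$1,497.75 each month, − disbursements):
  Mar: +$1,497.75 − $7,210.74 → -$5,712.99
  Apr: +$1,497.75 → -$4,215.24
  May: +$1,497.75 → -$2,717.49
  Jun: +$1,497.75 → -$1,219.74
  Jul: +$1,497.75 → $278.01
  Aug: +$1,497.75 − $2,067.60 → -$291.84
  Sep: +$1,497.75 − $8,694.66 → -$7,488.75
  Oct: +$1,497.75 → -$5,991.00
  Nov: +$1,497.75 → -$4,493.25
  Dec: +$1,497.75 → -$2,995.50
  Jan: +$1,497.75 → -$1,497.75
  Feb: +$1,497.75 → $0.00
Lowest trial balance = -$7,488.75 (Sep)
Initial deposit = cushion − low point = $2,995.50 − (-$7,488.75) = $10,484.25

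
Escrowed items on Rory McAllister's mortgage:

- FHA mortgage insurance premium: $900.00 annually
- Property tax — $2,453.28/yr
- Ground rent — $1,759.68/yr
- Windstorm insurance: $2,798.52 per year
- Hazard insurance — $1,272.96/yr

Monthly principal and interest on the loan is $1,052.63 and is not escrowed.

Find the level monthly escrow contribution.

$765.37

FHA mortgage insurance premium: $900.00 per year
Property tax: $2,453.28 per year
Ground rent: $1,759.68 per year
Windstorm insurance: $2,798.52 per year
Hazard insurance: $1,272.96 per year
Combined annual = $9,184.44
Monthly = $9,184.44 / 12 = $765.37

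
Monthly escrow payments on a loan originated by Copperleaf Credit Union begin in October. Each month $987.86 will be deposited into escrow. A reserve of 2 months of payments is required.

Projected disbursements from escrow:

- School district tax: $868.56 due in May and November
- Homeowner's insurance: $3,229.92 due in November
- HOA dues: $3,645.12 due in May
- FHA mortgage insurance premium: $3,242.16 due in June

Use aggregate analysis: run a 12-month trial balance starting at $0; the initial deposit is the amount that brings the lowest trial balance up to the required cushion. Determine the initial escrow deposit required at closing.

$4,939.30

Cushion = 2 × $987.86 = $1,975.72
Trial balance (start $0, +$987.86 each month, − disbursements):
  Oct: +$987.86 → $987.86
  Nov: +$987.86 − $4,098.48 → -$2,122.76
  Dec: +$987.86 → -$1,134.90
  Jan: +$987.86 → -$147.04
  Feb: +$987.86 → $840.82
  Mar: +$987.86 → $1,828.68
  Apr: +$987.86 → $2,816.54
  May: +$987.86 − $4,513.68 → -$709.28
  Jun: +$987.86 − $3,242.16 → -$2,963.58
  Jul: +$987.86 → -$1,975.72
  Aug: +$987.86 → -$987.86
  Sep: +$987.86 → $0.00
Lowest trial balance = -$2,963.58 (Jun)
Initial deposit = cushion − low point = $1,975.72 − (-$2,963.58) = $4,939.30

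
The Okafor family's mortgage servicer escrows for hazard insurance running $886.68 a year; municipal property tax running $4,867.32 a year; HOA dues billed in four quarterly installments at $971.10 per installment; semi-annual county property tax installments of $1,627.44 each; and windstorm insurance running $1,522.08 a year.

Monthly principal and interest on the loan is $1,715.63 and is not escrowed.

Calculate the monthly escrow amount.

$1,201.28

Hazard insurance = $886.68/yr
Municipal property tax = $4,867.32/yr
HOA dues = $971.10 × 4 = $3,884.40/yr
County property tax = $1,627.44 × 2 = $3,254.88/yr
Windstorm insurance = $1,522.08/yr
Yearly total = $14,415.36
Base monthly escrow = $14,415.36 ÷ 12 = $1,201.28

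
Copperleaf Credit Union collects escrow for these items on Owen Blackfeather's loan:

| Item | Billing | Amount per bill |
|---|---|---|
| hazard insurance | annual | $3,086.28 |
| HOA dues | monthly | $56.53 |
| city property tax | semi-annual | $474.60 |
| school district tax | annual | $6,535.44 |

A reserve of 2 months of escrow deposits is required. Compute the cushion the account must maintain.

$1,874.88

Hazard insurance: $3,086.28/yr
HOA dues: $56.53 × 12 = $678.36/yr
City property tax: $474.60 × 2 = $949.20/yr
School district tax: $6,535.44/yr
Combined annual = $11,249.28
Per month = $11,249.28 ÷ 12 = $937.44
Reserve = 2 × $937.44 = $1,874.88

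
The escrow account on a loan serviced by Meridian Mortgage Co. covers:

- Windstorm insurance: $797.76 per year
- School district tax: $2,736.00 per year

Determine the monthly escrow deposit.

$294.48

Windstorm insurance: $797.76
School district tax: $2,736.00
Yearly total = $3,533.76
Monthly escrow = $3,533.76 / 12 = $294.48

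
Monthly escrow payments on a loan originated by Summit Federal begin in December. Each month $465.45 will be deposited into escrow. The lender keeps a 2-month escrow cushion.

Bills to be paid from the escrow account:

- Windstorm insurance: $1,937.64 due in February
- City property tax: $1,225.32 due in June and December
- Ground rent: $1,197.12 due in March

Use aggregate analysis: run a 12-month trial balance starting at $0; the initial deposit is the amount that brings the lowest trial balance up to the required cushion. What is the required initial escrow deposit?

Cushion = 2 × $465.45 = $930.90
Trial balance (start $0, +$465.45 each month, − disbursements):
  Dec: +$465.45 − $1,225.32 → -$759.87
  Jan: +$465.45 → -$294.42
  Feb: +$465.45 − $1,937.64 → -$1,766.61
  Mar: +$465.45 − $1,197.12 → -$2,498.28
  Apr: +$465.45 → -$2,032.83
  May: +$465.45 → -$1,567.38
  Jun: +$465.45 − $1,225.32 → -$2,327.25
  Jul: +$465.45 → -$1,861.80
  Aug: +$465.45 → -$1,396.35
  Sep: +$465.45 → -$930.90
  Oct: +$465.45 → -$465.45
  Nov: +$465.45 → $0.00
Lowest trial balance = -$2,498.28 (Mar)
Initial deposit = cushion − low point = $930.90 − (-$2,498.28) = $3,429.18

$3,429.18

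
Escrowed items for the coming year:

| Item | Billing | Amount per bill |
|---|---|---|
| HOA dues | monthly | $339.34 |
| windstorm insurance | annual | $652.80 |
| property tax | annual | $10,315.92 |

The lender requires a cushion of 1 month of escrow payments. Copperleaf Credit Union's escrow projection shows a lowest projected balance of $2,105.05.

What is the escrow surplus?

$851.65

HOA dues = $339.34 × 12 = $4,072.08/yr
Windstorm insurance = $652.80/yr
Property tax = $10,315.92/yr
Total annual escrow = $4,072.08 + $652.80 + $10,315.92 = $15,040.80
Monthly escrow = $15,040.80 ÷ 12 = $1,253.40
Cushion = 1 × $1,253.40 = $1,253.40
Excess over cushion: $2,105.05 − $1,253.40 = $851.65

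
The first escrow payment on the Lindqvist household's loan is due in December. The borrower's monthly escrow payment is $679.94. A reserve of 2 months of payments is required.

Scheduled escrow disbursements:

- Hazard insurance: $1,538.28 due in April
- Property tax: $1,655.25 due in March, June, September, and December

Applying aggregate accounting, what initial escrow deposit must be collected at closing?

Cushion = 2 × $679.94 = $1,359.88
Trial balance (start $0, +$679.94 each month, − disbursements):
  Dec: +$679.94 − $1,655.25 → -$975.31
  Jan: +$679.94 → -$295.37
  Feb: +$679.94 → $384.57
  Mar: +$679.94 − $1,655.25 → -$590.74
  Apr: +$679.94 − $1,538.28 → -$1,449.08
  May: +$679.94 → -$769.14
  Jun: +$679.94 − $1,655.25 → -$1,744.45
  Jul: +$679.94 → -$1,064.51
  Aug: +$679.94 → -$384.57
  Sep: +$679.94 − $1,655.25 → -$1,359.88
  Oct: +$679.94 → -$679.94
  Nov: +$679.94 → $0.00
Lowest trial balance = -$1,744.45 (Jun)
Initial deposit = cushion − low point = $1,359.88 − (-$1,744.45) = $3,104.33

$3,104.33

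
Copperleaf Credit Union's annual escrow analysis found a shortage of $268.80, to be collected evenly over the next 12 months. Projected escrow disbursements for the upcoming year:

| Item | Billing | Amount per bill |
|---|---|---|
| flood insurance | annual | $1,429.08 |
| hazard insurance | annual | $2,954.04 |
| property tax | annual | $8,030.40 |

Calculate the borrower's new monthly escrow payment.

$1,056.86

Flood insurance: $1,429.08 per year
Hazard insurance: $2,954.04 per year
Property tax: $8,030.40 per year
Total annual escrow = $12,413.52
Monthly = $12,413.52 / 12 = $1,034.46
Monthly shortage recovery: $268.80 ÷ 12 = $22.40
New monthly escrow = $1,034.46 + $22.40 = $1,056.86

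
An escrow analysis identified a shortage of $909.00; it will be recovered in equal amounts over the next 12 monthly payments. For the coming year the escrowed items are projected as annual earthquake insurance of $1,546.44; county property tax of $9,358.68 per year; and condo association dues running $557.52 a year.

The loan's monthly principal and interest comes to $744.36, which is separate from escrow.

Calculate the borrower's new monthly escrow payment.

Earthquake insurance: $1,546.44 annually
County property tax: $9,358.68 annually
Condo association dues: $557.52 annually
Annual escrow total = $11,462.64
Per month = $11,462.64 / 12 = $955.22
Monthly shortage recovery: $909.00 / 12 = $75.75
New monthly escrow = $955.22 + $75.75 = $1,030.97

$1,030.97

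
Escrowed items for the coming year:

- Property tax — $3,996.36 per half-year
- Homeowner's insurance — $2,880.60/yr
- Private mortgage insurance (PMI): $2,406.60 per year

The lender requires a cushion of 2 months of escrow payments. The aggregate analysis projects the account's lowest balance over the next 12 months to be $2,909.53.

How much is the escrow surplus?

$696.21

Property tax = $3,996.36 × 2 = $7,992.72 per year
Homeowner's insurance = $2,880.60 per year
Private mortgage insurance (PMI) = $2,406.60 per year
Total annual escrow = $7,992.72 + $2,880.60 + $2,406.60 = $13,279.92
Monthly = $13,279.92 / 12 = $1,106.66
Cushion = 2 × $1,106.66 = $2,213.32
Excess over cushion: $2,909.53 − $2,213.32 = $696.21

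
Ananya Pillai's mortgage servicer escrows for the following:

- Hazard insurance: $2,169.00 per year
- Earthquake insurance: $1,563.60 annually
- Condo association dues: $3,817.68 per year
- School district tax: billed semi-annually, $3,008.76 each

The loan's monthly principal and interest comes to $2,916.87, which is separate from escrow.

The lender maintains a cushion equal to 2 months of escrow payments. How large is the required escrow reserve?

$2,261.30

Hazard insurance — $2,169.00 annually
Earthquake insurance — $1,563.60 annually
Condo association dues — $3,817.68 annually
School district tax — $3,008.76 × 2 = $6,017.52 annually
Combined annual = $2,169.00 + $1,563.60 + $3,817.68 + $6,017.52 = $13,567.80
Monthly = $13,567.80 ÷ 12 = $1,130.65
Required cushion = 2 × $1,130.65 = $2,261.30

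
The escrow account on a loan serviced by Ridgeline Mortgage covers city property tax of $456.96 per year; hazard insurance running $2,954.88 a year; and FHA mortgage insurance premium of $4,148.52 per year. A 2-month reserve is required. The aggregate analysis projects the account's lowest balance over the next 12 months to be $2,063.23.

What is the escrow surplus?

City property tax: $456.96/yr
Hazard insurance: $2,954.88/yr
FHA mortgage insurance premium: $4,148.52/yr
Combined annual = $7,560.36
Monthly = $7,560.36 / 12 = $630.03
Required cushion = 2 × $630.03 = $1,260.06
Excess over cushion: $2,063.23 − $1,260.06 = $803.17

$803.17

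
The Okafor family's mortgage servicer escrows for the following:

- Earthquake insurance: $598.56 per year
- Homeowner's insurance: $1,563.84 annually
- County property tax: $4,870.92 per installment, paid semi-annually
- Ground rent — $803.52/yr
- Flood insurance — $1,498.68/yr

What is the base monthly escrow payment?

Earthquake insurance: $598.56
Homeowner's insurance: $1,563.84
County property tax: $4,870.92 × 2 = $9,741.84
Ground rent: $803.52
Flood insurance: $1,498.68
Total per year = $598.56 + $1,563.84 + $9,741.84 + $803.52 + $1,498.68 = $14,206.44
Monthly = $14,206.44 / 12 = $1,183.87

$1,183.87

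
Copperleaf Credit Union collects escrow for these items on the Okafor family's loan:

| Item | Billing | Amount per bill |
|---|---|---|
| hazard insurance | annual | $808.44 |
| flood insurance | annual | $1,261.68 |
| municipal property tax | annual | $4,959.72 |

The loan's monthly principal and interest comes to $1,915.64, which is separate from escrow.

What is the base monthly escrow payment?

Hazard insurance = $808.44 annually
Flood insurance = $1,261.68 annually
Municipal property tax = $4,959.72 annually
Combined annual = $808.44 + $1,261.68 + $4,959.72 = $7,029.84
Per month = $7,029.84 ÷ 12 = $585.82

$585.82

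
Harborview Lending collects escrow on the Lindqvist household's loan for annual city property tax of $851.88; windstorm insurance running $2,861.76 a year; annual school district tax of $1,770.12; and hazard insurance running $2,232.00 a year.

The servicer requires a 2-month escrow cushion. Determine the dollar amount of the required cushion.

City property tax = $851.88/yr
Windstorm insurance = $2,861.76/yr
School district tax = $1,770.12/yr
Hazard insurance = $2,232.00/yr
Total annual escrow = $851.88 + $2,861.76 + $1,770.12 + $2,232.00 = $7,715.76
Per month = $7,715.76 / 12 = $642.98
Reserve = 2 × $642.98 = $1,285.96

$1,285.96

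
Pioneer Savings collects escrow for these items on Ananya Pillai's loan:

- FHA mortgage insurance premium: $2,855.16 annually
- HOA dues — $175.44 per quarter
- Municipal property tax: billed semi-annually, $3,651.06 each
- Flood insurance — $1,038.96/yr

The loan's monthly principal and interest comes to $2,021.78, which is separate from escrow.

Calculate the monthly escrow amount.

$991.50

FHA mortgage insurance premium — $2,855.16
HOA dues — $175.44 × 4 = $701.76
Municipal property tax — $3,651.06 × 2 = $7,302.12
Flood insurance — $1,038.96
Combined annual = $11,898.00
Per month = $11,898.00 ÷ 12 = $991.50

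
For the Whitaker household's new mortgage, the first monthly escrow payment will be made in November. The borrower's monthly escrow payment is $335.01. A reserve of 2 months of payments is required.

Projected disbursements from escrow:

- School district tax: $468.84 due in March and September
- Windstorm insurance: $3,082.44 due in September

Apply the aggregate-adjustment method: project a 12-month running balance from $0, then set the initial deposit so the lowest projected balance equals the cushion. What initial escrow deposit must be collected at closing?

$1,005.03

Cushion = 2 × $335.01 = $670.02
Trial balance (start $0, +$335.01 each month, − disbursements):
  Nov: +$335.01 → $335.01
  Dec: +$335.01 → $670.02
  Jan: +$335.01 → $1,005.03
  Feb: +$335.01 → $1,340.04
  Mar: +$335.01 − $468.84 → $1,206.21
  Apr: +$335.01 → $1,541.22
  May: +$335.01 → $1,876.23
  Jun: +$335.01 → $2,211.24
  Jul: +$335.01 → $2,546.25
  Aug: +$335.01 → $2,881.26
  Sep: +$335.01 − $3,551.28 → -$335.01
  Oct: +$335.01 → $0.00
Lowest trial balance = -$335.01 (Sep)
Initial deposit = cushion − low point = $670.02 − (-$335.01) = $1,005.03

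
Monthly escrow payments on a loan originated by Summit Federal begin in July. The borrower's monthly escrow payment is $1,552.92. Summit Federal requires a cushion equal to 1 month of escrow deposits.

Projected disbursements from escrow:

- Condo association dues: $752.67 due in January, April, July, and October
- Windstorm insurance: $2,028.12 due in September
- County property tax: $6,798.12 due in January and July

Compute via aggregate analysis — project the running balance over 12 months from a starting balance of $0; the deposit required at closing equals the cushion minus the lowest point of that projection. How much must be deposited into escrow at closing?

$8,564.85

Cushion = 1 × $1,552.92 = $1,552.92
Trial balance (start $0, +$1,552.92 each month, − disbursements):
  Jul: +$1,552.92 − $7,550.79 → -$5,997.87
  Aug: +$1,552.92 → -$4,444.95
  Sep: +$1,552.92 − $2,028.12 → -$4,920.15
  Oct: +$1,552.92 − $752.67 → -$4,119.90
  Nov: +$1,552.92 → -$2,566.98
  Dec: +$1,552.92 → -$1,014.06
  Jan: +$1,552.92 − $7,550.79 → -$7,011.93
  Feb: +$1,552.92 → -$5,459.01
  Mar: +$1,552.92 → -$3,906.09
  Apr: +$1,552.92 − $752.67 → -$3,105.84
  May: +$1,552.92 → -$1,552.92
  Jun: +$1,552.92 → $0.00
Lowest trial balance = -$7,011.93 (Jan)
Initial deposit = cushion − low point = $1,552.92 − (-$7,011.93) = $8,564.85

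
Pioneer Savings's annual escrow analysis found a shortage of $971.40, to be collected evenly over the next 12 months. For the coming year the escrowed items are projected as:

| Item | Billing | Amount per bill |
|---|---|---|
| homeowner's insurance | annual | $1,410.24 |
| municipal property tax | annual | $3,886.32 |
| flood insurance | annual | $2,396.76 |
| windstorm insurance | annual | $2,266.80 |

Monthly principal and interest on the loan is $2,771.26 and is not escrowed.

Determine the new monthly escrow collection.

$910.96

Homeowner's insurance: $1,410.24 per year
Municipal property tax: $3,886.32 per year
Flood insurance: $2,396.76 per year
Windstorm insurance: $2,266.80 per year
Total annual escrow = $9,960.12
Monthly escrow = $9,960.12 ÷ 12 = $830.01
Shortage spread = $971.40 / 12 = $80.95/mo
Adjusted monthly = $830.01 + $80.95 = $910.96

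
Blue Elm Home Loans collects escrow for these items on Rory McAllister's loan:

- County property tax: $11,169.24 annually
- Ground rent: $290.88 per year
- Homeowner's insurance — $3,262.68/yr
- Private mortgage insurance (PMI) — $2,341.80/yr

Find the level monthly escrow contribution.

$1,422.05

County property tax — $11,169.24 annually
Ground rent — $290.88 annually
Homeowner's insurance — $3,262.68 annually
Private mortgage insurance (PMI) — $2,341.80 annually
Annual escrow total = $11,169.24 + $290.88 + $3,262.68 + $2,341.80 = $17,064.60
Monthly escrow = $17,064.60 ÷ 12 = $1,422.05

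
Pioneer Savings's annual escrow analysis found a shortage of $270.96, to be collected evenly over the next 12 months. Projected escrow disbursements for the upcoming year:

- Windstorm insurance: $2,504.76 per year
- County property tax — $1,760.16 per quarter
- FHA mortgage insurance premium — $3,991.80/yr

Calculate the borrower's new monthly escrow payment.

$1,150.68

Windstorm insurance = $2,504.76 per year
County property tax = $1,760.16 × 4 = $7,040.64 per year
FHA mortgage insurance premium = $3,991.80 per year
Annual escrow total = $2,504.76 + $7,040.64 + $3,991.80 = $13,537.20
Per month = $13,537.20 ÷ 12 = $1,128.10
Monthly shortage recovery: $270.96 / 12 = $22.58
New monthly escrow = $1,128.10 + $22.58 = $1,150.68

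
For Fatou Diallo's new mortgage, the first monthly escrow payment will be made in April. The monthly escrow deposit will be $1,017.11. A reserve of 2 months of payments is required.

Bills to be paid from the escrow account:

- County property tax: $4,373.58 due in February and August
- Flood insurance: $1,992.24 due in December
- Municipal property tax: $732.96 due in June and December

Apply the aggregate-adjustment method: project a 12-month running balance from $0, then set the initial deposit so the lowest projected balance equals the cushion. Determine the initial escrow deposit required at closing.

$3,051.33

Cushion = 2 × $1,017.11 = $2,034.22
Trial balance (start $0, +$1,017.11 each month, − disbursements):
  Apr: +$1,017.11 → $1,017.11
  May: +$1,017.11 → $2,034.22
  Jun: +$1,017.11 − $732.96 → $2,318.37
  Jul: +$1,017.11 → $3,335.48
  Aug: +$1,017.11 − $4,373.58 → -$20.99
  Sep: +$1,017.11 → $996.12
  Oct: +$1,017.11 → $2,013.23
  Nov: +$1,017.11 → $3,030.34
  Dec: +$1,017.11 − $2,725.20 → $1,322.25
  Jan: +$1,017.11 → $2,339.36
  Feb: +$1,017.11 − $4,373.58 → -$1,017.11
  Mar: +$1,017.11 → $0.00
Lowest trial balance = -$1,017.11 (Feb)
Initial deposit = cushion − low point = $2,034.22 − (-$1,017.11) = $3,051.33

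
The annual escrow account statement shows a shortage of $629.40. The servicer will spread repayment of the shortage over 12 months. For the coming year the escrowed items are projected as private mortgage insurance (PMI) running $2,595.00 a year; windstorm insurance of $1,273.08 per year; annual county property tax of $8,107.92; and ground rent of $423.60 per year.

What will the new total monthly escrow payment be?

$1,085.75

Private mortgage insurance (PMI) = $2,595.00
Windstorm insurance = $1,273.08
County property tax = $8,107.92
Ground rent = $423.60
Total per year = $2,595.00 + $1,273.08 + $8,107.92 + $423.60 = $12,399.60
Per month = $12,399.60 / 12 = $1,033.30
Monthly shortage recovery: $629.40 / 12 = $52.45
Adjusted monthly = $1,033.30 + $52.45 = $1,085.75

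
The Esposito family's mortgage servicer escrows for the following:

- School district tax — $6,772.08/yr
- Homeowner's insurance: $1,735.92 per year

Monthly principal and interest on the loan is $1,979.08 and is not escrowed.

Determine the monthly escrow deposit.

School district tax: $6,772.08 annually
Homeowner's insurance: $1,735.92 annually
Yearly total = $6,772.08 + $1,735.92 = $8,508.00
Per month = $8,508.00 ÷ 12 = $709.00

$709.00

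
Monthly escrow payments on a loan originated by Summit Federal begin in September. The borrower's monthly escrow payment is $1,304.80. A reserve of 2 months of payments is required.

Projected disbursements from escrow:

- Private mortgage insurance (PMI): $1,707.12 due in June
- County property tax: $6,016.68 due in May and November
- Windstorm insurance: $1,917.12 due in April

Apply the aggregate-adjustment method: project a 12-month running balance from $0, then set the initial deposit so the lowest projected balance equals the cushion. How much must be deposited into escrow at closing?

Cushion = 2 × $1,304.80 = $2,609.60
Trial balance (start $0, +$1,304.80 each month, − disbursements):
  Sep: +$1,304.80 → $1,304.80
  Oct: +$1,304.80 → $2,609.60
  Nov: +$1,304.80 − $6,016.68 → -$2,102.28
  Dec: +$1,304.80 → -$797.48
  Jan: +$1,304.80 → $507.32
  Feb: +$1,304.80 → $1,812.12
  Mar: +$1,304.80 → $3,116.92
  Apr: +$1,304.80 − $1,917.12 → $2,504.60
  May: +$1,304.80 − $6,016.68 → -$2,207.28
  Jun: +$1,304.80 − $1,707.12 → -$2,609.60
  Jul: +$1,304.80 → -$1,304.80
  Aug: +$1,304.80 → $0.00
Lowest trial balance = -$2,609.60 (Jun)
Initial deposit = cushion − low point = $2,609.60 − (-$2,609.60) = $5,219.20

$5,219.20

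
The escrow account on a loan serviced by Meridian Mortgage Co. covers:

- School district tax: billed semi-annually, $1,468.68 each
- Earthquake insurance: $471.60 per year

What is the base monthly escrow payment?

$284.08

School district tax: $1,468.68 × 2 = $2,937.36/yr
Earthquake insurance: $471.60/yr
Combined annual = $2,937.36 + $471.60 = $3,408.96
Monthly escrow = $3,408.96 / 12 = $284.08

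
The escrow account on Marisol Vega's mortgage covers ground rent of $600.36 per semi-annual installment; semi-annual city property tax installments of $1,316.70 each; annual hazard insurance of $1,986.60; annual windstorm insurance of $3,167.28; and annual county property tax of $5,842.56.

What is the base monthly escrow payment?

$1,235.88

Ground rent — $600.36 × 2 = $1,200.72
City property tax — $1,316.70 × 2 = $2,633.40
Hazard insurance — $1,986.60
Windstorm insurance — $3,167.28
County property tax — $5,842.56
Yearly total = $14,830.56
Per month = $14,830.56 / 12 = $1,235.88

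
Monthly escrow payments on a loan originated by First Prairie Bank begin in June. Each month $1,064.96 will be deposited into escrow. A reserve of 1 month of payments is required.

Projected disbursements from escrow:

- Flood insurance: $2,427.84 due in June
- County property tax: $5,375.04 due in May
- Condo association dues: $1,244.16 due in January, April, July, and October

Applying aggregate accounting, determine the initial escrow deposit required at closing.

$2,607.04

Cushion = 1 × $1,064.96 = $1,064.96
Trial balance (start $0, +$1,064.96 each month, − disbursements):
  Jun: +$1,064.96 − $2,427.84 → -$1,362.88
  Jul: +$1,064.96 − $1,244.16 → -$1,542.08
  Aug: +$1,064.96 → -$477.12
  Sep: +$1,064.96 → $587.84
  Oct: +$1,064.96 − $1,244.16 → $408.64
  Nov: +$1,064.96 → $1,473.60
  Dec: +$1,064.96 → $2,538.56
  Jan: +$1,064.96 − $1,244.16 → $2,359.36
  Feb: +$1,064.96 → $3,424.32
  Mar: +$1,064.96 → $4,489.28
  Apr: +$1,064.96 − $1,244.16 → $4,310.08
  May: +$1,064.96 − $5,375.04 → $0.00
Lowest trial balance = -$1,542.08 (Jul)
Initial deposit = cushion − low point = $1,064.96 − (-$1,542.08) = $2,607.04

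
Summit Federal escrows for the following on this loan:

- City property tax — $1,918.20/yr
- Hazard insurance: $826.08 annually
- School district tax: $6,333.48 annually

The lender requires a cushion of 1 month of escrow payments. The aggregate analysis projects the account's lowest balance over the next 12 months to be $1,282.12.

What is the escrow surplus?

$525.64

City property tax: $1,918.20/yr
Hazard insurance: $826.08/yr
School district tax: $6,333.48/yr
Combined annual = $9,077.76
Per month = $9,077.76 ÷ 12 = $756.48
Required reserve = 1 × $756.48 = $756.48
Excess over cushion: $1,282.12 − $756.48 = $525.64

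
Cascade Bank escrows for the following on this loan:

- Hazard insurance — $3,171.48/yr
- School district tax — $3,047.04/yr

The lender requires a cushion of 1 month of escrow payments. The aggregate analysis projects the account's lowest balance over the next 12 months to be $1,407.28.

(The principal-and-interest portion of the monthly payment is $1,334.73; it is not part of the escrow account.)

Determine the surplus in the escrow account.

$889.07

Hazard insurance = $3,171.48 per year
School district tax = $3,047.04 per year
Annual escrow total = $3,171.48 + $3,047.04 = $6,218.52
Per month = $6,218.52 / 12 = $518.21
Cushion = 1 × $518.21 = $518.21
Surplus = $1,407.28 − $518.21 = $889.07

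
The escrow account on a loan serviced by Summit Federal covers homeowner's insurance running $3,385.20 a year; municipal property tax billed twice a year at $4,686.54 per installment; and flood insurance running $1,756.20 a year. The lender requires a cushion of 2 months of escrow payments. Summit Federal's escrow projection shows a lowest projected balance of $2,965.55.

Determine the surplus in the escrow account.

Homeowner's insurance = $3,385.20
Municipal property tax = $4,686.54 × 2 = $9,373.08
Flood insurance = $1,756.20
Yearly total = $3,385.20 + $9,373.08 + $1,756.20 = $14,514.48
Base monthly escrow = $14,514.48 ÷ 12 = $1,209.54
Required cushion = 2 × $1,209.54 = $2,419.08
Surplus = $2,965.55 − $2,419.08 = $546.47

$546.47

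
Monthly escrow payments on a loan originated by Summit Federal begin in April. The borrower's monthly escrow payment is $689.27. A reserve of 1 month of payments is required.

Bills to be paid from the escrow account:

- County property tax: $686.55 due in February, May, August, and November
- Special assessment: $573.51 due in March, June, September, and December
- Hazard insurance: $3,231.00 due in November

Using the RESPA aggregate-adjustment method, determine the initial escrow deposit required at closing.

Cushion = 1 × $689.27 = $689.27
Trial balance (start $0, +$689.27 each month, − disbursements):
  Apr: +$689.27 → $689.27
  May: +$689.27 − $686.55 → $691.99
  Jun: +$689.27 − $573.51 → $807.75
  Jul: +$689.27 → $1,497.02
  Aug: +$689.27 − $686.55 → $1,499.74
  Sep: +$689.27 − $573.51 → $1,615.50
  Oct: +$689.27 → $2,304.77
  Nov: +$689.27 − $3,917.55 → -$923.51
  Dec: +$689.27 − $573.51 → -$807.75
  Jan: +$689.27 → -$118.48
  Feb: +$689.27 − $686.55 → -$115.76
  Mar: +$689.27 − $573.51 → $0.00
Lowest trial balance = -$923.51 (Nov)
Initial deposit = cushion − low point = $689.27 − (-$923.51) = $1,612.78

$1,612.78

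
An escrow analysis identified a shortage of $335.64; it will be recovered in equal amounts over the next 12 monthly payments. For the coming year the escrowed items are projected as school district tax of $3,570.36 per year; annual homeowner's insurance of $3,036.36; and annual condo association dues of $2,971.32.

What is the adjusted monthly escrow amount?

School district tax = $3,570.36/yr
Homeowner's insurance = $3,036.36/yr
Condo association dues = $2,971.32/yr
Total per year = $9,578.04
Monthly = $9,578.04 / 12 = $798.17
Shortage spread = $335.64 ÷ 12 = $27.97/mo
New monthly escrow = $798.17 + $27.97 = $826.14

$826.14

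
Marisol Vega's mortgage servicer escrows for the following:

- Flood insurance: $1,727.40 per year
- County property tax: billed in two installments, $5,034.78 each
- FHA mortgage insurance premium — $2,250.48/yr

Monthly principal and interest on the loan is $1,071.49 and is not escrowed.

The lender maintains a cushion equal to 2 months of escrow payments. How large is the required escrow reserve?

Flood insurance — $1,727.40 annually
County property tax — $5,034.78 × 2 = $10,069.56 annually
FHA mortgage insurance premium — $2,250.48 annually
Total per year = $14,047.44
Monthly escrow = $14,047.44 ÷ 12 = $1,170.62
Required cushion = 2 × $1,170.62 = $2,341.24

$2,341.24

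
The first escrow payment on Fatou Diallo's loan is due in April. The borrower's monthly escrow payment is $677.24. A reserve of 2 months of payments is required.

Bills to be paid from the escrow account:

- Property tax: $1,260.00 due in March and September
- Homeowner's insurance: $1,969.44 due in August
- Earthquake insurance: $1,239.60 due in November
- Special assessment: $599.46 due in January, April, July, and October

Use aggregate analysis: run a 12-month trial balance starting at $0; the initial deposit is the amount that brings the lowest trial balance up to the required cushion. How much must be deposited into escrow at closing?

Cushion = 2 × $677.24 = $1,354.48
Trial balance (start $0, +$677.24 each month, − disbursements):
  Apr: +$677.24 − $599.46 → $77.78
  May: +$677.24 → $755.02
  Jun: +$677.24 → $1,432.26
  Jul: +$677.24 − $599.46 → $1,510.04
  Aug: +$677.24 − $1,969.44 → $217.84
  Sep: +$677.24 − $1,260.00 → -$364.92
  Oct: +$677.24 − $599.46 → -$287.14
  Nov: +$677.24 − $1,239.60 → -$849.50
  Dec: +$677.24 → -$172.26
  Jan: +$677.24 − $599.46 → -$94.48
  Feb: +$677.24 → $582.76
  Mar: +$677.24 − $1,260.00 → $0.00
Lowest trial balance = -$849.50 (Nov)
Initial deposit = cushion − low point = $1,354.48 − (-$849.50) = $2,203.98

$2,203.98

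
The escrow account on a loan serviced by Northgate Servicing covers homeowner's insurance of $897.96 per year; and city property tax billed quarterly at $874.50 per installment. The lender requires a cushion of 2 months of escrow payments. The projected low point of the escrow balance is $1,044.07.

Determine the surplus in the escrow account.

$311.41

Homeowner's insurance — $897.96 per year
City property tax — $874.50 × 4 = $3,498.00 per year
Yearly total = $897.96 + $3,498.00 = $4,395.96
Per month = $4,395.96 / 12 = $366.33
Cushion = 2 × $366.33 = $732.66
Surplus = $1,044.07 − $732.66 = $311.41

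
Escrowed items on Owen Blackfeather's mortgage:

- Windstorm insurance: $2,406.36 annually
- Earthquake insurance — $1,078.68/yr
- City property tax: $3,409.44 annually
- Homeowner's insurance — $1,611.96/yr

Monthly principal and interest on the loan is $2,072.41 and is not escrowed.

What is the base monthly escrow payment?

$708.87

Windstorm insurance = $2,406.36 per year
Earthquake insurance = $1,078.68 per year
City property tax = $3,409.44 per year
Homeowner's insurance = $1,611.96 per year
Yearly total = $8,506.44
Monthly = $8,506.44 ÷ 12 = $708.87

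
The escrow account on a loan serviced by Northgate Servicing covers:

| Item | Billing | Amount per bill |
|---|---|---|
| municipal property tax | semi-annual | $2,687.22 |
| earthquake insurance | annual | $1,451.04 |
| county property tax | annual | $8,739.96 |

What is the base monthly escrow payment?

$1,297.12

Municipal property tax — $2,687.22 × 2 = $5,374.44/yr
Earthquake insurance — $1,451.04/yr
County property tax — $8,739.96/yr
Total annual escrow = $5,374.44 + $1,451.04 + $8,739.96 = $15,565.44
Per month = $15,565.44 / 12 = $1,297.12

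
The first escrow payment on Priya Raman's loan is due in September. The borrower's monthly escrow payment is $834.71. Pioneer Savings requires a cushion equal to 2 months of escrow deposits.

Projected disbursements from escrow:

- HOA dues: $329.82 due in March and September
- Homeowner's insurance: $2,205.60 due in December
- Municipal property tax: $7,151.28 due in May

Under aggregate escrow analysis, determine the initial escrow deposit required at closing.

$4,173.55

Cushion = 2 × $834.71 = $1,669.42
Trial balance (start $0, +$834.71 each month, − disbursements):
  Sep: +$834.71 − $329.82 → $504.89
  Oct: +$834.71 → $1,339.60
  Nov: +$834.71 → $2,174.31
  Dec: +$834.71 − $2,205.60 → $803.42
  Jan: +$834.71 → $1,638.13
  Feb: +$834.71 → $2,472.84
  Mar: +$834.71 − $329.82 → $2,977.73
  Apr: +$834.71 → $3,812.44
  May: +$834.71 − $7,151.28 → -$2,504.13
  Jun: +$834.71 → -$1,669.42
  Jul: +$834.71 → -$834.71
  Aug: +$834.71 → $0.00
Lowest trial balance = -$2,504.13 (May)
Initial deposit = cushion − low point = $1,669.42 − (-$2,504.13) = $4,173.55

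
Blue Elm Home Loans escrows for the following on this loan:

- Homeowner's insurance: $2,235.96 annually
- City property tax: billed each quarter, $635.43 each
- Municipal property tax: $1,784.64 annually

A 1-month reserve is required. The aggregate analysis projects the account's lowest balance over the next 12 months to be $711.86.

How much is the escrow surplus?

$165.00

Homeowner's insurance — $2,235.96 annually
City property tax — $635.43 × 4 = $2,541.72 annually
Municipal property tax — $1,784.64 annually
Total annual escrow = $6,562.32
Per month = $6,562.32 ÷ 12 = $546.86
Required reserve = 1 × $546.86 = $546.86
Surplus = $711.86 − $546.86 = $165.00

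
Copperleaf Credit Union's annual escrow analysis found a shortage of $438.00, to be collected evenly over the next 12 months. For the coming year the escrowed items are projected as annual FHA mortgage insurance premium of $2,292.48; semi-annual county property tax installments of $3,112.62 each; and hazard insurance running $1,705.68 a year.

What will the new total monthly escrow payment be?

FHA mortgage insurance premium — $2,292.48/yr
County property tax — $3,112.62 × 2 = $6,225.24/yr
Hazard insurance — $1,705.68/yr
Annual escrow total = $10,223.40
Monthly escrow = $10,223.40 ÷ 12 = $851.95
Shortage spread = $438.00 / 12 = $36.50/mo
New monthly escrow = $851.95 + $36.50 = $888.45

$888.45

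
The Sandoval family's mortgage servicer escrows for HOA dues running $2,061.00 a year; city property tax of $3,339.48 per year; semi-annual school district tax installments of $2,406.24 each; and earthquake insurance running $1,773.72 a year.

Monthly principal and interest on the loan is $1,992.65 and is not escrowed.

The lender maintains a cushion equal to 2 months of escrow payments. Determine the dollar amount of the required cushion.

HOA dues — $2,061.00 annually
City property tax — $3,339.48 annually
School district tax — $2,406.24 × 2 = $4,812.48 annually
Earthquake insurance — $1,773.72 annually
Total per year = $2,061.00 + $3,339.48 + $4,812.48 + $1,773.72 = $11,986.68
Monthly = $11,986.68 ÷ 12 = $998.89
Cushion = 2 × $998.89 = $1,997.78

$1,997.78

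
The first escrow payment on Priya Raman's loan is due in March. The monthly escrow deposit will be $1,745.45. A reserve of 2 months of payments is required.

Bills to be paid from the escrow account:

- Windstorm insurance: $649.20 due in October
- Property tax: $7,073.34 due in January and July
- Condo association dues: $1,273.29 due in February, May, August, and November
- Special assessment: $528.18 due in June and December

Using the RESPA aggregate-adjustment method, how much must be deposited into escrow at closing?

$3,963.06

Cushion = 2 × $1,745.45 = $3,490.90
Trial balance (start $0, +$1,745.45 each month, − disbursements):
  Mar: +$1,745.45 → $1,745.45
  Apr: +$1,745.45 → $3,490.90
  May: +$1,745.45 − $1,273.29 → $3,963.06
  Jun: +$1,745.45 − $528.18 → $5,180.33
  Jul: +$1,745.45 − $7,073.34 → -$147.56
  Aug: +$1,745.45 − $1,273.29 → $324.60
  Sep: +$1,745.45 → $2,070.05
  Oct: +$1,745.45 − $649.20 → $3,166.30
  Nov: +$1,745.45 − $1,273.29 → $3,638.46
  Dec: +$1,745.45 − $528.18 → $4,855.73
  Jan: +$1,745.45 − $7,073.34 → -$472.16
  Feb: +$1,745.45 − $1,273.29 → $0.00
Lowest trial balance = -$472.16 (Jan)
Initial deposit = cushion − low point = $3,490.90 − (-$472.16) = $3,963.06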